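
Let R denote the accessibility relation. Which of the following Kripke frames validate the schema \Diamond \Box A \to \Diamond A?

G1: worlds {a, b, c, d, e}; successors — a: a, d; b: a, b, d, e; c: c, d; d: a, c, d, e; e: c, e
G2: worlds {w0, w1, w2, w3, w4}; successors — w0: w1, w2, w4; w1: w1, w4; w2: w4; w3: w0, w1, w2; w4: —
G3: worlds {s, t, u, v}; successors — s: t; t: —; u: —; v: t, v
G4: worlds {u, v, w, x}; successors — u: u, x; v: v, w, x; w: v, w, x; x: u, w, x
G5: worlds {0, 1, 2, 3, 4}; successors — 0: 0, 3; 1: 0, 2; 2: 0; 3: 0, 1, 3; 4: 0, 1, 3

G1, G4, G5

The schema corresponds to a generalized confluence (Geach) condition: \forall x \forall y (xRy \to \exists w (yRw \wedge xRw)).
G1: condition met.
G2: fails — w0Rw4 but no w with w4Rw and w0Rw.
G3: fails — sRt but no w with tRw and sRw.
G4: condition met.
G5: condition met.
Valid on: G1, G4, G5.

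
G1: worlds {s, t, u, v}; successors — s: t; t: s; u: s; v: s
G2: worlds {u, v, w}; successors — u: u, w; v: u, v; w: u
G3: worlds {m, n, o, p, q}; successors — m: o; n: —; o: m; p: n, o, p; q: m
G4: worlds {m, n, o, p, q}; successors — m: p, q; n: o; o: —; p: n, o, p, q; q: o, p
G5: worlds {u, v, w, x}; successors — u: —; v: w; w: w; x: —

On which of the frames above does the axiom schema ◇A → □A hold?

The schema corresponds to partial functionality: ∀x ∀y ∀z (Rxy ∧ Rxz → y = z).
G1: holds.
G2: fails — u sees both u and w.
G3: fails — p sees both n and o.
G4: fails — m sees both p and q.
G5: holds.
Valid on: G1, G5.

G1, G5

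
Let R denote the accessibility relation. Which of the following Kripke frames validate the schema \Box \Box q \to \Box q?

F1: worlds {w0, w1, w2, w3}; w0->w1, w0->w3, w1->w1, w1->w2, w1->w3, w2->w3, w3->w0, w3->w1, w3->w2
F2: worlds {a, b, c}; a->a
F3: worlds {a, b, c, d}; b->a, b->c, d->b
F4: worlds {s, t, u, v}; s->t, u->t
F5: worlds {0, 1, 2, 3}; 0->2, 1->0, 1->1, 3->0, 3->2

Frame correspondent (Sahlqvist): \forall x \forall y (Rxy \to \exists z (Rxz \wedge Rzy)) — i.e. density.
F1: fails — Rw3w0 but no z with Rw3z and Rzw0.
F2: ✓.
F3: fails — Rdb but no z with Rdz and Rzb.
F4: fails — Rut but no z with Ruz and Rzt.
F5: fails — R02 but no z with R0z and Rz2.
Valid on: F2.

F2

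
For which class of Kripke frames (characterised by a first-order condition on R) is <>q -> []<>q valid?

This is the 5 axiom.
It corresponds to the Euclidean property: forall x forall y forall z (Rxy & Rxz -> Ryz).

The Euclidean property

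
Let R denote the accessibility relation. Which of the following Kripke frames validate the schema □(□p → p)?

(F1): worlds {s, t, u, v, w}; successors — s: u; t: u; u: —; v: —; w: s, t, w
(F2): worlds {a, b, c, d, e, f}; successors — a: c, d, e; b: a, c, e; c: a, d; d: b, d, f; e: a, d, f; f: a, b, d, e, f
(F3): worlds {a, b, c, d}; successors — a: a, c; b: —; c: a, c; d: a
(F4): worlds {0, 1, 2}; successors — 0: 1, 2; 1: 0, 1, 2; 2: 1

Frame correspondent (Sahlqvist): ∀x ∀y (Rxy → Ryy) — i.e. shift-reflexivity.
(F1): fails — Rwt but not Rtt.
(F2): fails — Rae but not Ree.
(F3): condition met.
(F4): fails — R10 but not R00.
Valid on: (F3).

(F3)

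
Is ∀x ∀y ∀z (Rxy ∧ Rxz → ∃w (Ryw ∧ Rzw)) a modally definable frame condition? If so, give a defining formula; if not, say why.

The condition is convergence. A defining modal formula is ◇□r → □◇r.
Suppose ◇□r→□◇r is valid. Take Rxy, Rxz and set V(r)={w : Ryw}. Then □r at y so ◇□r at x, so □◇r at x, so ◇r at z, giving w with Rzw and Ryw.

Yes — defined by ◇□r → □◇r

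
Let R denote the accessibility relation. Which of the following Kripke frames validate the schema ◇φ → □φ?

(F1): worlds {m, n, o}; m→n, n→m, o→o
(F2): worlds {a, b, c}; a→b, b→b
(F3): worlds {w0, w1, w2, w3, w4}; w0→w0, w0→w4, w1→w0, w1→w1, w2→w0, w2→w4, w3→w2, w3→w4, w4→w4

This is the axiom for partial functionality; its first-order frame correspondent is ∀x ∀y ∀z (Rxy ∧ Rxz → y = z).
(F1): satisfies the condition.
(F2): satisfies the condition.
(F3): fails — w0 sees both w0 and w4.

(F1), (F2)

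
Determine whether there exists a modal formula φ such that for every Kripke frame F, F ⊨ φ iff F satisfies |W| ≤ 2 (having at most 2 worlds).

Not modally definable

Any modally definable frame class is closed under disjoint unions.
Any modal formula valid on each of 3 disjoint one-world frames is valid on their disjoint union (validity is preserved under disjoint unions). Each one-world frame has |W|=1≤2, but the union has |W|=3.
Hence having at most 2 worlds is not modally definable.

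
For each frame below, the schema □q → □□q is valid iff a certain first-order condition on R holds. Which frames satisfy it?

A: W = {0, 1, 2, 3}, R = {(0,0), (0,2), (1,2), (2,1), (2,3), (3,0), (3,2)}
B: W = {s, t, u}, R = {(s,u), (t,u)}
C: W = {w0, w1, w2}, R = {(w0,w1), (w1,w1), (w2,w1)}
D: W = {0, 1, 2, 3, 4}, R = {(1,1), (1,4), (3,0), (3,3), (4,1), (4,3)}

B, C

Frame correspondent (Sahlqvist): ∀x ∀y ∀z (Rxy ∧ Ryz → Rxz) — i.e. transitivity.
A: fails — R32 and R23 but not R33.
B: ✓.
C: ✓.
D: fails — R43 and R30 but not R40.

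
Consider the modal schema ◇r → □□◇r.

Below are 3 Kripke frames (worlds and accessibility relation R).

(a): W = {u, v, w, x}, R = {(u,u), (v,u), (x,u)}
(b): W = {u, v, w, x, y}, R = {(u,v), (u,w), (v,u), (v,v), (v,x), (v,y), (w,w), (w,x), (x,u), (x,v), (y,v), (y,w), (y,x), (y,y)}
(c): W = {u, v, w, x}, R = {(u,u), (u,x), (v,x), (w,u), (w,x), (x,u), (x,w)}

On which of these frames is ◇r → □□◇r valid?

(a)

This is the axiom for a generalized confluence (Geach) condition; its first-order frame correspondent is ∀x ∀y ∀z ((xRy ∧ xR²z) → ∃w (y = w ∧ zRw)).
(a): ✓.
(b): fails — uRv, uR²w but no t with v=t and wRt.
(c): fails — uRx, uR²x but no t with x=t and xRt.
Valid on: (a).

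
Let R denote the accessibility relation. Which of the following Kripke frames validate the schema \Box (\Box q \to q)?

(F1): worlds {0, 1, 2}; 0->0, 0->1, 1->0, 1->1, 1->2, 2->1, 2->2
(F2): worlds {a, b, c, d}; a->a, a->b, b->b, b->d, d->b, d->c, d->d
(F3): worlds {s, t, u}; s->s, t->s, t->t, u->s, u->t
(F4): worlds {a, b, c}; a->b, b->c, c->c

(F1), (F3)

Frame correspondent (Sahlqvist): \forall x \forall y (Rxy \to Ryy) — i.e. shift-reflexivity.
(F1): satisfies the condition.
(F2): fails — Rdc but not Rcc.
(F3): satisfies the condition.
(F4): fails — Rab but not Rbb.
Valid on: (F1), (F3).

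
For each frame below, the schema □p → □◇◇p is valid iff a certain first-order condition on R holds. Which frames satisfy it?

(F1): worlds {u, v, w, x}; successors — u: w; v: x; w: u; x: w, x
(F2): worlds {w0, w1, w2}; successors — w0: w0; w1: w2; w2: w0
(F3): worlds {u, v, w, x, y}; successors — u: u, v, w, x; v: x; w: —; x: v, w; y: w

This is the axiom for a generalized confluence (Geach) condition; its first-order frame correspondent is ∀x ∀z (xRz → ∃w (xRw ∧ zR²w)).
(F1): holds.
(F2): fails — w1Rw2 but no w with w1Rw and w2R²w.
(F3): fails — uRw but no t with uRt and wR²t.
Valid on: (F1).

(F1)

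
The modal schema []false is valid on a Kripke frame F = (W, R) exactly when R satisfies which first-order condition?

This is the Ver axiom.
Its frame correspondent is emptiness of R — forall x forall y ~Rxy.

emptiness of R: forall x forall y ~Rxy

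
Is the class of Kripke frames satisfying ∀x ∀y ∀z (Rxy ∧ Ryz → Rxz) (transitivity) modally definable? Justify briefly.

Yes — defined by □r → □□r

Yes: it is transitivity, defined by the 4 schema □r → □□r.
Suppose □r→□□r is valid. Take Rxy, Ryz and set V(r)={w : Rxw}. Then □r at x, so □□r at x, so □r at y, so r at z, i.e. Rxz.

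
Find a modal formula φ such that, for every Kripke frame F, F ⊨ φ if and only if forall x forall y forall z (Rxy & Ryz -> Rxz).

□r → □□r

This is transitivity; the standard corresponding axiom is 4: □r → □□r.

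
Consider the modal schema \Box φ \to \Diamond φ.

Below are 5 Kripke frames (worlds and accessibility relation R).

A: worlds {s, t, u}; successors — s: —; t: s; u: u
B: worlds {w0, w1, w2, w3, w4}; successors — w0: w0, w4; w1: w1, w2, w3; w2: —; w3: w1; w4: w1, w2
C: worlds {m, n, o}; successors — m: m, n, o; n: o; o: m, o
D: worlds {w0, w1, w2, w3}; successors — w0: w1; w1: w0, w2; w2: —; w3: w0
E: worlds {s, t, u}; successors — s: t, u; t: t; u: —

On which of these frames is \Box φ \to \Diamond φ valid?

C

The schema corresponds to seriality: \forall x \exists y Rxy.
A: fails — world s has no successor.
B: fails — world w2 has no successor.
C: holds.
D: fails — world w2 has no successor.
E: fails — world u has no successor.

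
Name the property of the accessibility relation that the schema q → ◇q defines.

This schema is equivalent to the T axiom □q → q.
Its frame correspondent is reflexivity — ∀x Rxx.

reflexivity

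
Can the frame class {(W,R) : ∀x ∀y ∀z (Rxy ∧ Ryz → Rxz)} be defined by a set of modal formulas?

The condition is transitivity. A defining modal formula is □q → □□q.
Suppose □q→□□q is valid. Take Rxy, Ryz and set V(q)={w : Rxw}. Then □q at x, so □□q at x, so □q at y, so q at z, i.e. Rxz.

Yes — defined by □q → □□q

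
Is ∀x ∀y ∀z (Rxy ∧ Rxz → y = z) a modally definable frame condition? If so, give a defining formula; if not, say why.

Definable; ◇p → □p defines it

The condition is partial functionality. A defining modal formula is ◇p → □p.
Suppose ◇p→□p is valid. Take Rxy, Rxz and set V(p)={y}. Then ◇p at x, so □p at x, so p at z, i.e. z=y.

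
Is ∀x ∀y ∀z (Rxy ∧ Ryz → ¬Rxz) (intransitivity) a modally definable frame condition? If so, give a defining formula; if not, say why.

Any modally definable frame class is closed under surjective bounded morphisms.
The 5-cycle (worlds s,t,u,v,w with s→t→u→v→w→s) is intransitive. Mapping every world to a single reflexive point • is a surjective bounded morphism; the reflexive point is not intransitive (R••∧R•• but R••).
Hence intransitivity is not modally definable.

No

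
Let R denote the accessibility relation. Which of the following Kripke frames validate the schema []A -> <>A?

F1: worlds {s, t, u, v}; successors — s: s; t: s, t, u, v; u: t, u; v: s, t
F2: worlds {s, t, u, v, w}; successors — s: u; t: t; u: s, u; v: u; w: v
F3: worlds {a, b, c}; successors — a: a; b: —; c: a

This is the axiom for seriality; its first-order frame correspondent is forall x exists y Rxy.
F1: holds.
F2: holds.
F3: fails — world b has no successor.

F1, F2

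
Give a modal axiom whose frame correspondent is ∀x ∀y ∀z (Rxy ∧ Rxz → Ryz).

This is the Euclidean property; the standard corresponding axiom is 5: ◇r → □◇r.
Suppose ◇r→□◇r is valid. Take Rxy, Rxz and set V(r)={y}. Then ◇r at x, so □◇r at x, so ◇r at z, so some w with Rzw has r; w=y, i.e. Rzy. By symmetry of the argument, Ryz.

◇r → □◇r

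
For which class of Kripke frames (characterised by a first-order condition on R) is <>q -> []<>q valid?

This is the 5 axiom.
It corresponds to the Euclidean property: forall x forall y forall z (Rxy & Rxz -> Ryz).

The Euclidean property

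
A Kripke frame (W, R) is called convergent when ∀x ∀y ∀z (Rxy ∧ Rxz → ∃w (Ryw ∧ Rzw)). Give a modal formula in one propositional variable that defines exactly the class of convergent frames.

◇□p → □◇p

This is convergence; the standard corresponding axiom is .2: ◇□p → □◇p.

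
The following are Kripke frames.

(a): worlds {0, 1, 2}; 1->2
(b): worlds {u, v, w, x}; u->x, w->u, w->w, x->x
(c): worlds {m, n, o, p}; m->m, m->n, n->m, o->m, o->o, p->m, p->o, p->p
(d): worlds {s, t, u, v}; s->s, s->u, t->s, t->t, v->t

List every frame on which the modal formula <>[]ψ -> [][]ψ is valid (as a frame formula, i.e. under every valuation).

(a)

This is the axiom for a generalized confluence (Geach) condition; its first-order frame correspondent is forall x forall y forall z ((xRy & x R^2 z) -> exists w (yRw & z = w)).
(a): ✓.
(b): fails — wRu, wR²u but no t with uRt and u=t.
(c): fails — mRn, mR²n but no w with nRw and n=w.
(d): fails — sRu, sR²s but no w with uRw and s=w.
Valid on: (a).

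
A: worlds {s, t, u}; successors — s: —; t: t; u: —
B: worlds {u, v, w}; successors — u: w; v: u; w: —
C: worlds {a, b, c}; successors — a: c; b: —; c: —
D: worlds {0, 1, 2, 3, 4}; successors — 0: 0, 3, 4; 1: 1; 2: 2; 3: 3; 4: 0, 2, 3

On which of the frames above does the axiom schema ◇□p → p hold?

The schema corresponds to symmetry: ∀x ∀y (Rxy → Ryx).
A: condition met.
B: fails — Rvu but not Ruv.
C: fails — Rac but not Rca.
D: fails — R43 but not R34.

A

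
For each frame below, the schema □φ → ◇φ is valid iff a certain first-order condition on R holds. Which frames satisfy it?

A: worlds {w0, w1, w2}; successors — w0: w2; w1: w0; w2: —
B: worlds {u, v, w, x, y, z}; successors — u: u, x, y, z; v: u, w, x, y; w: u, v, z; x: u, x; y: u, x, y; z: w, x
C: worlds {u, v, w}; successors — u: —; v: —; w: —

Frame correspondent (Sahlqvist): ∀x ∃y Rxy — i.e. seriality.
A: fails — world w2 has no successor.
B: satisfies the condition.
C: fails — world u has no successor.

B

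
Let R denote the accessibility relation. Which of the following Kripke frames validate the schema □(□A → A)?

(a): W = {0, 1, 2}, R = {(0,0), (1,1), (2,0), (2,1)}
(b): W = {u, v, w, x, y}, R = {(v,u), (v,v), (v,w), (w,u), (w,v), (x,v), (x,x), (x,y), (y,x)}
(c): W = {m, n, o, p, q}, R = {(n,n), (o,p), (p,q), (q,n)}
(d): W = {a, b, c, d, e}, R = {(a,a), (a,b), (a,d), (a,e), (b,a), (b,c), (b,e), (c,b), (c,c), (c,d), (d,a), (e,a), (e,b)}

(a)

The schema corresponds to shift-reflexivity: ∀x ∀y (Rxy → Ryy).
(a): condition met.
(b): fails — Rwu but not Ruu.
(c): fails — Rop but not Rpp.
(d): fails — Rcd but not Rdd.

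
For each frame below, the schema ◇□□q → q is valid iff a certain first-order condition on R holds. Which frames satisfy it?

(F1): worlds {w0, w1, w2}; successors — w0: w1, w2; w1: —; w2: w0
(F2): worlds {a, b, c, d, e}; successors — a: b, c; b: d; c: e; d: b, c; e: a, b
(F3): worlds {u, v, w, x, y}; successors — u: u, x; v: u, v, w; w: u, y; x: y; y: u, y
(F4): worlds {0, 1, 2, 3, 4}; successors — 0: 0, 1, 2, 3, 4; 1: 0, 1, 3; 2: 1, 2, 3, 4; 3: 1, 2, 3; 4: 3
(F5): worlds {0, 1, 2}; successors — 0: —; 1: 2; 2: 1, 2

(F5)

This is the axiom for a generalized confluence (Geach) condition; its first-order frame correspondent is ∀x ∀y (xRy → ∃w (yR²w ∧ x = w)).
(F1): fails — w0Rw1 but no w with w1R²w and w0=w.
(F2): fails — aRb but no w with bR²w and a=w.
(F3): fails — vRu but no t with uR²t and v=t.
(F4): fails — 0R4 but no w with 4R²w and 0=w.
(F5): ✓.
Valid on: (F5).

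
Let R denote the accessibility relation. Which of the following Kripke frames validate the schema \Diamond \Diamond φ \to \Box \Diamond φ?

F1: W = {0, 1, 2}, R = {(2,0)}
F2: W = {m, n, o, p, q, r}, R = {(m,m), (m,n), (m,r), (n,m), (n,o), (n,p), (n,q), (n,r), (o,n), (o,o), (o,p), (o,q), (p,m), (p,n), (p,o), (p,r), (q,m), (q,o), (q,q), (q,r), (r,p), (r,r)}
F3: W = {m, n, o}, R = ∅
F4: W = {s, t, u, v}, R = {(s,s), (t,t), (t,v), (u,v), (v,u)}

F1, F3

This is the axiom for a generalized confluence (Geach) condition; its first-order frame correspondent is \forall x \forall y \forall z ((x R^2 y \wedge xRz) \to \exists w (y = w \wedge zRw)).
F1: satisfies the condition.
F2: fails — mR²m, mRr but no w with m=w and rRw.
F3: satisfies the condition.
F4: fails — tR²t, tRv but no w with t=w and vRw.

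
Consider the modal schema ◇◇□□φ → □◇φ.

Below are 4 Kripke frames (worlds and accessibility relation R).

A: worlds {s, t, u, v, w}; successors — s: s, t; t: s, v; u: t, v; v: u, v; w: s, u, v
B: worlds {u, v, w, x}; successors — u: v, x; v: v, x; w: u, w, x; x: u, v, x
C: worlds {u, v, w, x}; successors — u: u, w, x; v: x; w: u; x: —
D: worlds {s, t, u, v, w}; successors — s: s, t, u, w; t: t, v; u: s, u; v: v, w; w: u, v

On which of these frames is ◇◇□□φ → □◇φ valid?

The schema corresponds to a generalized confluence (Geach) condition: ∀x ∀y ∀z ((xR²y ∧ xRz) → ∃w (yR²w ∧ zRw)).
A: holds.
B: holds.
C: fails — uR²u, uRx but no t with uR²t and xRt.
D: fails — sR²t, sRu but no w* with tR²w* and uRw*.

A, B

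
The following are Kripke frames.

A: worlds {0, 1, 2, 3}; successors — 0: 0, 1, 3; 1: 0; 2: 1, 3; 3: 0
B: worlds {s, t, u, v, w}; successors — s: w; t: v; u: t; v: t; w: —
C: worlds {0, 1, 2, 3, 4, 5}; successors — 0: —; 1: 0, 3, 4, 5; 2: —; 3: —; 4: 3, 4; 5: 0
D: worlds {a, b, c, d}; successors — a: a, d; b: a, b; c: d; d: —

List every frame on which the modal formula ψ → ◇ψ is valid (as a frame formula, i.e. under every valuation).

none

This is the axiom for reflexivity; its first-order frame correspondent is ∀x Rxx.
A: fails — world 1 does not see itself.
B: fails — world s does not see itself.
C: fails — world 0 does not see itself.
D: fails — world c does not see itself.
Valid on no frame.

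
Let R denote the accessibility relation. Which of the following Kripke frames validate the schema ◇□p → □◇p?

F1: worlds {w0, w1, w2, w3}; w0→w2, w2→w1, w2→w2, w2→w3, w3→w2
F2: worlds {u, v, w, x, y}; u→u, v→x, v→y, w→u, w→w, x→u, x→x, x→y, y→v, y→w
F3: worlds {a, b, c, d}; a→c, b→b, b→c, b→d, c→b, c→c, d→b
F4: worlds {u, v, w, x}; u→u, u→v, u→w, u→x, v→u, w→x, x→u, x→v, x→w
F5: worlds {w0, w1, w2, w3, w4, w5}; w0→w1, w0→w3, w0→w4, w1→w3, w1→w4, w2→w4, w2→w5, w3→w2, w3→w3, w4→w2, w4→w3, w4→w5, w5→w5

Frame correspondent (Sahlqvist): ∀x ∀y ∀z (Rxy ∧ Rxz → ∃w (Ryw ∧ Rzw)) — i.e. convergence.
F1: fails — Rw2w1 and Rw2w1 but w1 and w1 have no common successor.
F2: fails — Rvx and Rvy but x and y have no common successor.
F3: satisfies the condition.
F4: fails — Ruv and Ruw but v and w have no common successor.
F5: fails — Rw3w2 and Rw3w3 but w2 and w3 have no common successor.
Valid on: F3.

F3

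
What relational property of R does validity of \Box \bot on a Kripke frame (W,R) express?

□⊥ is valid iff no world has any successor (otherwise □⊥ fails at any world with one).
Conversely, any frame satisfying \forall x \forall y \neg Rxy validates the schema.
So the correspondent is emptiness of R.

emptiness of R: \forall x \forall y \neg Rxy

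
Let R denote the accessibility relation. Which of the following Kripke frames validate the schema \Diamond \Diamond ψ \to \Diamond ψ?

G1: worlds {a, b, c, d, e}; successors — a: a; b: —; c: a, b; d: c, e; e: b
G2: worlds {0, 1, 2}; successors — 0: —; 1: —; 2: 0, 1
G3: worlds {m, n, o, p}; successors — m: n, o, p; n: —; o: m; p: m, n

The schema corresponds to transitivity: \forall x \forall y \forall z (Rxy \wedge Ryz \to Rxz).
G1: fails — Rdc and Rcb but not Rdb.
G2: satisfies the condition.
G3: fails — Rom and Rmo but not Roo.
Valid on: G2.

G2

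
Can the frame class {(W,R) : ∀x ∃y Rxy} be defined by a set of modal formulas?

Yes: it is seriality, defined by the D schema □r → ◇r.
Suppose □r→◇r is valid. At any x set V(r)=W. Then □r at x, so ◇r at x, so x has a successor.

Yes, by □r → ◇r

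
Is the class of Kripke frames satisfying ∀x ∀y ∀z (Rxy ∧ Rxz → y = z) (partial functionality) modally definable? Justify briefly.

This is a Sahlqvist condition; the CD axiom ◇r → □r defines it.
Suppose ◇r→□r is valid. Take Rxy, Rxz and set V(r)={y}. Then ◇r at x, so □r at x, so r at z, i.e. z=y.

Yes — defined by ◇r → □r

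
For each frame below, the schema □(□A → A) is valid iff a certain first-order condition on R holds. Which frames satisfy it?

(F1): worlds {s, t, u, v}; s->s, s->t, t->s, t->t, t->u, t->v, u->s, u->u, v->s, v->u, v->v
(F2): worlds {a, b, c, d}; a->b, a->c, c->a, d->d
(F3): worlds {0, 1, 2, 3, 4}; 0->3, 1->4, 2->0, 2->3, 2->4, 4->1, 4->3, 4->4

(F1)

Frame correspondent (Sahlqvist): ∀x ∀y (Rxy → Ryy) — i.e. shift-reflexivity.
(F1): condition met.
(F2): fails — Rac but not Rcc.
(F3): fails — R43 but not R33.
Valid on: (F1).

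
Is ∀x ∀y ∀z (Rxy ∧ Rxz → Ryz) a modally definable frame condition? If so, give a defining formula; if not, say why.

Yes, by ◇p → □◇p

Yes: it is the Euclidean property, defined by the 5 schema ◇p → □◇p.
Suppose ◇p→□◇p is valid. Take Rxy, Rxz and set V(p)={y}. Then ◇p at x, so □◇p at x, so ◇p at z, so some w with Rzw has p; w=y, i.e. Rzy. By symmetry of the argument, Ryz.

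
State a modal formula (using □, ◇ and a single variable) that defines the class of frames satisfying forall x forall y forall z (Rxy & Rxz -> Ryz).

◇s → □◇s

A defining formula is ◇s → □◇s (the 5 axiom).
Suppose ◇s→□◇s is valid. Take Rxy, Rxz and set V(s)={y}. Then ◇s at x, so □◇s at x, so ◇s at z, so some w with Rzw has s; w=y, i.e. Rzy. By symmetry of the argument, Ryz.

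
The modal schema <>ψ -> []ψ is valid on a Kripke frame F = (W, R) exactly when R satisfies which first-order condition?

This is the CD axiom.
It corresponds to partial functionality: forall x forall y forall z (Rxy & Rxz -> y = z).

Partial functionality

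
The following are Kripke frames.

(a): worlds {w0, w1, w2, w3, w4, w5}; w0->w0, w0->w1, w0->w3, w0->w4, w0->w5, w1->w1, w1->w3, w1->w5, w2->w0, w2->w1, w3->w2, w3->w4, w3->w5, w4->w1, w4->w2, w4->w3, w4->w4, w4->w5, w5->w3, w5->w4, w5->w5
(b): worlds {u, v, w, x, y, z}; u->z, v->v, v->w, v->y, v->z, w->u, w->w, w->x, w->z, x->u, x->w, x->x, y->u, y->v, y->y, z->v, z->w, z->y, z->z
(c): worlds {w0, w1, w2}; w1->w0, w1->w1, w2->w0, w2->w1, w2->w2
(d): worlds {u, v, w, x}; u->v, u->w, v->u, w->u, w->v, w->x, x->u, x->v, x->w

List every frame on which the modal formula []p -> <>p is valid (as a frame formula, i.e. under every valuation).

(a), (b), (d)

Frame correspondent (Sahlqvist): forall x exists y Rxy — i.e. seriality.
(a): satisfies the condition.
(b): satisfies the condition.
(c): fails — world w0 has no successor.
(d): satisfies the condition.
Valid on: (a), (b), (d).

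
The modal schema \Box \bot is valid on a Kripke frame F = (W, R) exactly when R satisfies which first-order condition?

This schema is the Ver axiom.
Its frame correspondent is emptiness of R — \forall x \forall y \neg Rxy.

emptiness of R: \forall x \forall y \neg Rxy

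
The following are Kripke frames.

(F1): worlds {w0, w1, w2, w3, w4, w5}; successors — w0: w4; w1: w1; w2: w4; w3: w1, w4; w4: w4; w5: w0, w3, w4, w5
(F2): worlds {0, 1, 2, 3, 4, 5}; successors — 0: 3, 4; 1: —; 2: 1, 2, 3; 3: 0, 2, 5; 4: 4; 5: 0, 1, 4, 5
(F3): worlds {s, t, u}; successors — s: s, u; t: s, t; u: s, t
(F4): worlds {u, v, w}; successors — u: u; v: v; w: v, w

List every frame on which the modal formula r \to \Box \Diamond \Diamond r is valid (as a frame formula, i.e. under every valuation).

(F3)

The schema corresponds to a generalized confluence (Geach) condition: \forall x \forall z (xRz \to \exists w (x = w \wedge z R^2 w)).
(F1): fails — w0Rw4 but no w with w0=w and w4R²w.
(F2): fails — 0R4 but no w with 0=w and 4R²w.
(F3): ✓.
(F4): fails — wRv but no t with w=t and vR²t.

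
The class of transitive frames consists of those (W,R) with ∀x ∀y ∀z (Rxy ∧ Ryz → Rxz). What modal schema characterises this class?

This is transitivity; the standard corresponding axiom is 4: □r → □□r.

□r → □□r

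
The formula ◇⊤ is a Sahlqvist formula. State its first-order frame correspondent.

seriality: ∀x ∃y Rxy

◇⊤ holds at w iff w has a successor, so frame-validity of ◇⊤ is exactly seriality. Equivalently via □ψ → ◇ψ:
Suppose □ψ→◇ψ is valid. At any x set V(ψ)=W. Then □ψ at x, so ◇ψ at x, so x has a successor.
Conversely, any frame satisfying ∀x ∃y Rxy validates the schema.
Frame condition: ∀x ∃y Rxy.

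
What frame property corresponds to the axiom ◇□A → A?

Symmetry

This is a form of the B axiom.
Its frame correspondent is symmetry — ∀x ∀y (Rxy → Ryx).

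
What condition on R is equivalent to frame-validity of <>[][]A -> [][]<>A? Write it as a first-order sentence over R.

forall x forall y forall z ((xRy & x R^2 z) -> exists w (y R^2 w & zRw))

This is a Sahlqvist (Geach-type) schema ◇^1□^2A → □^2◇^1A.
First-order correspondent: forall x forall y forall z ((xRy & x R^2 z) -> exists w (y R^2 w & zRw)).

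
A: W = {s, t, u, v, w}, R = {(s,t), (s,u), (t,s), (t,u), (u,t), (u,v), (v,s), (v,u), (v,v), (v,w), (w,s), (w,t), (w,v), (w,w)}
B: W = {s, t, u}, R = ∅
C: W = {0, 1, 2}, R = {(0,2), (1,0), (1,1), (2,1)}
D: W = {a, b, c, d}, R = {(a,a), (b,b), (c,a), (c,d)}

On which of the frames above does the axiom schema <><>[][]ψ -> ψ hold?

B

Frame correspondent (Sahlqvist): forall x forall y (x R^2 y -> exists w (y R^2 w & x = w)) — i.e. a generalized confluence (Geach) condition.
A: fails — sR²t but no w* with tR²w* and s=w*.
B: condition met.
C: fails — 2R²0 but no w with 0R²w and 2=w.
D: fails — cR²a but no w with aR²w and c=w.
Valid on: B.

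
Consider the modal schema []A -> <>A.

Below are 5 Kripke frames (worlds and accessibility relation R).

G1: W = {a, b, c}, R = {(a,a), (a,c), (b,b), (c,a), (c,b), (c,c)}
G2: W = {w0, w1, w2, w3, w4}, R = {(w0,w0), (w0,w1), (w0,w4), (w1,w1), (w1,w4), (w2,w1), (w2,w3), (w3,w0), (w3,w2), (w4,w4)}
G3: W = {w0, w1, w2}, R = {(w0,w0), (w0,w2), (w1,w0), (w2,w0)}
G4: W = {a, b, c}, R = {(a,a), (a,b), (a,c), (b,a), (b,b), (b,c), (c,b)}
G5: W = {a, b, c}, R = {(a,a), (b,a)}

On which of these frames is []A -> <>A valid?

This is the axiom for seriality; its first-order frame correspondent is forall x exists y Rxy.
G1: ✓.
G2: ✓.
G3: ✓.
G4: ✓.
G5: fails — world c has no successor.

G1, G2, G3, G4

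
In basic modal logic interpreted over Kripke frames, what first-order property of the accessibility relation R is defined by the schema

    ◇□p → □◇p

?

convergence: ∀x ∀y ∀z (Rxy ∧ Rxz → ∃w (Ryw ∧ Rzw))

This schema is the .2 axiom.
It corresponds to convergence: ∀x ∀y ∀z (Rxy ∧ Rxz → ∃w (Ryw ∧ Rzw)).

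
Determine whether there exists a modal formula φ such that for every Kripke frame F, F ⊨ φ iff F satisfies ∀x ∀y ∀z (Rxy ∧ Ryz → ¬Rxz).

Any modally definable frame class is closed under surjective bounded morphisms.
The 3-cycle (worlds w0,w1,w2 with w0→w1→w2→w0) is intransitive. Mapping every world to a single reflexive point • is a surjective bounded morphism; the reflexive point is not intransitive (R••∧R•• but R••).
Hence intransitivity is not modally definable.

Not modally definable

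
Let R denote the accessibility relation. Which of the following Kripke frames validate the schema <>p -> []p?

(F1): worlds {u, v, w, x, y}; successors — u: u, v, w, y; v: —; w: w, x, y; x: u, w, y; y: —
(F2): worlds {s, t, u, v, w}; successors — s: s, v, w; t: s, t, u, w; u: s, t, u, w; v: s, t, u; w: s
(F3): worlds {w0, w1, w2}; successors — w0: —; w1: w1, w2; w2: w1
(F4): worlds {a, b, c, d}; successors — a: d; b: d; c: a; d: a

Frame correspondent (Sahlqvist): forall x forall y forall z (Rxy & Rxz -> y = z) — i.e. partial functionality.
(F1): fails — u sees both u and v.
(F2): fails — s sees both s and v.
(F3): fails — w1 sees both w1 and w2.
(F4): ✓.

(F4)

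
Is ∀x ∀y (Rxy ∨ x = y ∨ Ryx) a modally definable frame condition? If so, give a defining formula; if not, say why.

Not definable by any modal formula

If a class were modally definable it would be closed under disjoint unions (Goldblatt–Thomason).
Take 4 disjoint single-world reflexive frames: each is trivially connected, but their disjoint union has 4 worlds with no edge between distinct components, so it is not connected.
So no modal formula (or set of formulas) defines exactly the connected frames.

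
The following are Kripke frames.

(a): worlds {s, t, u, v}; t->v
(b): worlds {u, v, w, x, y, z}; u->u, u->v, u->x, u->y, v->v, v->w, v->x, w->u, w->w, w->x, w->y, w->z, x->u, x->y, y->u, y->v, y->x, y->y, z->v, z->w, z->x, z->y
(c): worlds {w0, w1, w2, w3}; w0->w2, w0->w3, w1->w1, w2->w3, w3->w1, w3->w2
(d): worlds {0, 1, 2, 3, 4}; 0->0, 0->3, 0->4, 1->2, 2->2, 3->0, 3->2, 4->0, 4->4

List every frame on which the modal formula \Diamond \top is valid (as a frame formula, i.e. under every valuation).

(b), (c), (d)

This is the axiom for seriality; its first-order frame correspondent is \forall x \exists y Rxy.
(a): fails — world s has no successor.
(b): holds.
(c): holds.
(d): holds.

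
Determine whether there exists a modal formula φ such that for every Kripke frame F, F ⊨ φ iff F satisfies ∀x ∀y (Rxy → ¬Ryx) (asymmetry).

If a class were modally definable it would be closed under surjective bounded morphisms (Goldblatt–Thomason).
The 4-cycle (worlds s,t,u,v with s→t→u→v→s) is asymmetric. Mapping every world to a single reflexive point • is a surjective bounded morphism, and the reflexive point is not asymmetric (R•• but asymmetry requires ¬R••).
So no modal formula (or set of formulas) defines exactly the asymmetric frames.

Not modally definable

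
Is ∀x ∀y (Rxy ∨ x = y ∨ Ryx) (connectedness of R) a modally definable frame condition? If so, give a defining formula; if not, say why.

Modal frame validity is preserved under disjoint unions.
Take 4 disjoint single-world reflexive frames: each is trivially connected, but their disjoint union has 4 worlds with no edge between distinct components, so it is not connected.
So no modal formula (or set of formulas) defines exactly the connected frames.

No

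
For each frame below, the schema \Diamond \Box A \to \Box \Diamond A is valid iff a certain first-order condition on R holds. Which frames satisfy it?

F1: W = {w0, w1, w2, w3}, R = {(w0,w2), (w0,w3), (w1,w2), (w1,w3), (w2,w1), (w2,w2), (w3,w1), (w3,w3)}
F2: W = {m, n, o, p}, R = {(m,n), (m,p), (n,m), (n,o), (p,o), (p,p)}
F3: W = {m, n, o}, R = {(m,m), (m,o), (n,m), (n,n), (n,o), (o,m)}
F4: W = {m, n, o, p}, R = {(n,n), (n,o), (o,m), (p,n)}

F1, F3

The schema corresponds to convergence: \forall x \forall y \forall z (Rxy \wedge Rxz \to \exists w (Ryw \wedge Rzw)).
F1: condition met.
F2: fails — Rno and Rno but o and o have no common successor.
F3: condition met.
F4: fails — Rnn and Rno but n and o have no common successor.
Valid on: F1, F3.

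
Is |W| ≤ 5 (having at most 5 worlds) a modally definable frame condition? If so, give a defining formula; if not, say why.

Modal frame validity is preserved under disjoint unions.
Any modal formula valid on each of 6 disjoint one-world frames is valid on their disjoint union (validity is preserved under disjoint unions). Each one-world frame has |W|=1≤5, but the union has |W|=6.
So the class is not modally definable.

Not modally definable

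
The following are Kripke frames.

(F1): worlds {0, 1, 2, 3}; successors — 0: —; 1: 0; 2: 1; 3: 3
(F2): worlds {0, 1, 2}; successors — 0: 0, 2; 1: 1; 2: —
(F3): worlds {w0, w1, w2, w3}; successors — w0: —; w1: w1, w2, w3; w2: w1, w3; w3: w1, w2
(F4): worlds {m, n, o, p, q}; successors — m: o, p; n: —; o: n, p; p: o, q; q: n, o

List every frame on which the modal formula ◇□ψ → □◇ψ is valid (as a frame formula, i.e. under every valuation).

Frame correspondent (Sahlqvist): ∀x ∀y ∀z (Rxy ∧ Rxz → ∃w (Ryw ∧ Rzw)) — i.e. convergence.
(F1): fails — R10 and R10 but 0 and 0 have no common successor.
(F2): fails — R00 and R02 but 0 and 2 have no common successor.
(F3): satisfies the condition.
(F4): fails — Rmo and Rmp but o and p have no common successor.

(F3)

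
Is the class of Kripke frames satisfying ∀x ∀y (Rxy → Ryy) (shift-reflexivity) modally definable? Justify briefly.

Yes, by □(□r → r)

Yes: it is shift-reflexivity, defined by the T□ schema □(□r → r).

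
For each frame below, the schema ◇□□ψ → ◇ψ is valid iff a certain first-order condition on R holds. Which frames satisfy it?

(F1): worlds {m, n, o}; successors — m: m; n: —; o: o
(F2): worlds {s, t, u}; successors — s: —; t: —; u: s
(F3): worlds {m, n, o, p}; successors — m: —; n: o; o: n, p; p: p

Frame correspondent (Sahlqvist): ∀x ∀y (xRy → ∃w (yR²w ∧ xRw)) — i.e. a generalized confluence (Geach) condition.
(F1): satisfies the condition.
(F2): fails — uRs but no w with sR²w and uRw.
(F3): satisfies the condition.
Valid on: (F1), (F3).

(F1), (F3)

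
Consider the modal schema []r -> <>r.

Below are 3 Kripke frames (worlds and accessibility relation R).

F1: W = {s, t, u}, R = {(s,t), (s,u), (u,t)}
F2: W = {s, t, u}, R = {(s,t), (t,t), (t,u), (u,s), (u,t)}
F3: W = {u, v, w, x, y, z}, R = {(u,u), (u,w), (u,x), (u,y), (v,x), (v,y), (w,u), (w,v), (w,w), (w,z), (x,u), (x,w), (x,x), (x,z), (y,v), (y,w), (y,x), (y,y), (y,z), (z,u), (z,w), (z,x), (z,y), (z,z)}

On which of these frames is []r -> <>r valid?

F2, F3

This is the axiom for seriality; its first-order frame correspondent is forall x exists y Rxy.
F1: fails — world t has no successor.
F2: condition met.
F3: condition met.
Valid on: F2, F3.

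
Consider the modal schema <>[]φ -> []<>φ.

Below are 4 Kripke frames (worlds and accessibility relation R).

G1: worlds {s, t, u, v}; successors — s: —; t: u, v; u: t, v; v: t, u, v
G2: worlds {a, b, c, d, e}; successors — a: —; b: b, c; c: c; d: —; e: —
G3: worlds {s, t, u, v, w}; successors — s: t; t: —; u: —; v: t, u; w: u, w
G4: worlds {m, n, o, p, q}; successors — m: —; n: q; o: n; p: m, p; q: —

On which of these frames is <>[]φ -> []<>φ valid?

This is the axiom for convergence; its first-order frame correspondent is forall x forall y forall z (Rxy & Rxz -> exists w (Ryw & Rzw)).
G1: satisfies the condition.
G2: satisfies the condition.
G3: fails — Rst and Rst but t and t have no common successor.
G4: fails — Rnq and Rnq but q and q have no common successor.

G1, G2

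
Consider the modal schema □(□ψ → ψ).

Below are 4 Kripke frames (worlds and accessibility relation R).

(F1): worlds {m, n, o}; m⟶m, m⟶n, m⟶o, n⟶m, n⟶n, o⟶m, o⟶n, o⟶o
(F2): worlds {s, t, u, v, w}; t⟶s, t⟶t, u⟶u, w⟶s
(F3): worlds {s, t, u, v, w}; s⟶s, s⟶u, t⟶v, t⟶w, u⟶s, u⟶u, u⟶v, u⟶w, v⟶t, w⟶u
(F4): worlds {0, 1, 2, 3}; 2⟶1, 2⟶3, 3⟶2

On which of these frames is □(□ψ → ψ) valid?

The schema corresponds to shift-reflexivity: ∀x ∀y (Rxy → Ryy).
(F1): holds.
(F2): fails — Rts but not Rss.
(F3): fails — Ruv but not Rvv.
(F4): fails — R23 but not R33.

(F1)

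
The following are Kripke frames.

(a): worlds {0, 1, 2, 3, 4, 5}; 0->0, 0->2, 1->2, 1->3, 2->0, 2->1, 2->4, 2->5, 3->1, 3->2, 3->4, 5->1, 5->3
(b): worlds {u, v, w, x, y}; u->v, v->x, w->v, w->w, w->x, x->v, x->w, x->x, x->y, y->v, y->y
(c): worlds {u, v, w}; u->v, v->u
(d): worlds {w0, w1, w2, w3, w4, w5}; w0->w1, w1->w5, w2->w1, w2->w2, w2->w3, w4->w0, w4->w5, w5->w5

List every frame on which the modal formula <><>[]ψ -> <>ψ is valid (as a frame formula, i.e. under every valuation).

The schema corresponds to a generalized confluence (Geach) condition: forall x forall y (x R^2 y -> exists w (yRw & xRw)).
(a): fails — 0R²4 but no w with 4Rw and 0Rw.
(b): fails — vR²y but no t with yRt and vRt.
(c): condition met.
(d): fails — w0R²w5 but no w with w5Rw and w0Rw.

(c)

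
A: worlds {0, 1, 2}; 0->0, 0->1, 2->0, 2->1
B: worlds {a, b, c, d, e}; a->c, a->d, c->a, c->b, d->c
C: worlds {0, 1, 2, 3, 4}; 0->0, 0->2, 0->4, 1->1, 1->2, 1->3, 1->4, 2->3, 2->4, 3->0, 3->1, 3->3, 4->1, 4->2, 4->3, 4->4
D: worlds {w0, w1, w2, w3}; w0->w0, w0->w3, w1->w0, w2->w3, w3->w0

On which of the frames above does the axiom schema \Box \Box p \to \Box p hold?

A, C

Frame correspondent (Sahlqvist): \forall x \forall y (Rxy \to \exists z (Rxz \wedge Rzy)) — i.e. density.
A: condition met.
B: fails — Rdc but no z with Rdz and Rzc.
C: condition met.
D: fails — Rw2w3 but no z with Rw2z and Rzw3.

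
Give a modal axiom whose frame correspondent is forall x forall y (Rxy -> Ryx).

s → □◇s

This is symmetry; the standard corresponding axiom is B: s → □◇s.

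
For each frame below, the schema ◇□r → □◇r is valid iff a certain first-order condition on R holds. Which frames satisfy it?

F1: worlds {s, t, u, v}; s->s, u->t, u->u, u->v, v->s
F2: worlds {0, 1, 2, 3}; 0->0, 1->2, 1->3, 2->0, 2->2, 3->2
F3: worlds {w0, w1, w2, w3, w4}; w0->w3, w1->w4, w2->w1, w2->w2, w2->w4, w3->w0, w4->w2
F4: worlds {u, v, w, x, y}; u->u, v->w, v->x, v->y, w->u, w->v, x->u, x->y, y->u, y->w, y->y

F2

This is the axiom for convergence; its first-order frame correspondent is ∀x ∀y ∀z (Rxy ∧ Rxz → ∃w (Ryw ∧ Rzw)).
F1: fails — Ruv and Rut but v and t have no common successor.
F2: condition met.
F3: fails — Rw2w4 and Rw2w1 but w4 and w1 have no common successor.
F4: fails — Rwu and Rwv but u and v have no common successor.
Valid on: F2.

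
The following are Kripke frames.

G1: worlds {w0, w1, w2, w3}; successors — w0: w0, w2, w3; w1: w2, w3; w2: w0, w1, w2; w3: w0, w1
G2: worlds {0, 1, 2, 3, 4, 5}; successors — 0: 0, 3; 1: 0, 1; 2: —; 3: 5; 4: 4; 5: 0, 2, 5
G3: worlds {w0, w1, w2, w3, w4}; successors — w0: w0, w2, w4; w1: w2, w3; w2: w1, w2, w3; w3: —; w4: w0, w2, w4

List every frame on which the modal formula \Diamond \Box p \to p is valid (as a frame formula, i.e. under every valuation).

The schema corresponds to symmetry: \forall x \forall y (Rxy \to Ryx).
G1: holds.
G2: fails — R10 but not R01.
G3: fails — Rw1w3 but not Rw3w1.

G1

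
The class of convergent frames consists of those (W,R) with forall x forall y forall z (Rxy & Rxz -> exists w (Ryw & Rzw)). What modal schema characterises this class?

This is convergence; the standard corresponding axiom is .2: ◇□s → □◇s.

◇□s → □◇s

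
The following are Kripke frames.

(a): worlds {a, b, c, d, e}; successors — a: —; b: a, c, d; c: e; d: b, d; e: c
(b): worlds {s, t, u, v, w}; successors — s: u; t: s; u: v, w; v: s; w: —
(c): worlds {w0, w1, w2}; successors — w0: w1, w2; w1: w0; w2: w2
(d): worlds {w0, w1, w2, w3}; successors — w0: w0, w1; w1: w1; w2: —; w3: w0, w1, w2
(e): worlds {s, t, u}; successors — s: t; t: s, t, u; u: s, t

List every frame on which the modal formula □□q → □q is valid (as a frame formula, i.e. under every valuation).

(e)

This is the axiom for density; its first-order frame correspondent is ∀x ∀y (Rxy → ∃z (Rxz ∧ Rzy)).
(a): fails — Rbc but no z with Rbz and Rzc.
(b): fails — Ruv but no z with Ruz and Rzv.
(c): fails — Rw0w1 but no z with Rw0z and Rzw1.
(d): fails — Rw3w2 but no z with Rw3z and Rzw2.
(e): condition met.
Valid on: (e).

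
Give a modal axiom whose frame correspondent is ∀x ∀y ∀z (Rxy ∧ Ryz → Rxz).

This is transitivity; the standard corresponding axiom is 4: □q → □□q.
Suppose □q→□□q is valid. Take Rxy, Ryz and set V(q)={w : Rxw}. Then □q at x, so □□q at x, so □q at y, so q at z, i.e. Rxz.

□q → □□q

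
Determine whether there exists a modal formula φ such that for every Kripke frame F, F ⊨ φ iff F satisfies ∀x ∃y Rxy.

Definable; □q → ◇q defines it

This is a Sahlqvist condition; the D axiom □q → ◇q defines it.
Suppose □q→◇q is valid. At any x set V(q)=W. Then □q at x, so ◇q at x, so x has a successor.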